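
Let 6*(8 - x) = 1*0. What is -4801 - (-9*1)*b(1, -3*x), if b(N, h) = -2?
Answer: -4819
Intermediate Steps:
x = 8 (x = 8 - 0/6 = 8 - 1/6*0 = 8 + 0 = 8)
-4801 - (-9*1)*b(1, -3*x) = -4801 - (-9*1)*(-2) = -4801 - (-9)*(-2) = -4801 - 1*18 = -4801 - 18 = -4819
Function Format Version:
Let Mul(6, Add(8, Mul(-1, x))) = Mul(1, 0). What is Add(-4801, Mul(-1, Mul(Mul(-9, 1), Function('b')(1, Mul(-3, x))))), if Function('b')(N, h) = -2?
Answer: -4819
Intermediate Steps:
x = 8 (x = Add(8, Mul(Rational(-1, 6), Mul(1, 0))) = Add(8, Mul(Rational(-1, 6), 0)) = Add(8, 0) = 8)
Add(-4801, Mul(-1, Mul(Mul(-9, 1), Function('b')(1, Mul(-3, x))))) = Add(-4801, Mul(-1, Mul(Mul(-9, 1), -2))) = Add(-4801, Mul(-1, Mul(-9, -2))) = Add(-4801, Mul(-1, 18)) = Add(-4801, -18) = -4819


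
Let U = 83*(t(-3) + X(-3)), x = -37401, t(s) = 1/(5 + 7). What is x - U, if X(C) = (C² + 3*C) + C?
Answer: -445907/12 ≈ -37159.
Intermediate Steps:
t(s) = 1/12
X(C) = C² + 4*C
U = -2905/12 (U = 83*(1/12 - 3*(4 - 3)) = 83*(1/12 - 3*1) = 83*(1/12 - 3) = 83*(-35/12) = -2905/12 ≈ -242.08)
x - U = -37401 - 1*(-2905/12) = -37401 + 2905/12 = -445907/12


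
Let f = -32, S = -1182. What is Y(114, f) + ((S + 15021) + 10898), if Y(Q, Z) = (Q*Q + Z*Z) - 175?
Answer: 38582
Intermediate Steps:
Y(Q, Z) = -175 + Q² + Z² (Y(Q, Z) = (Q² + Z²) - 175 = -175 + Q² + Z²)
Y(114, f) + ((S + 15021) + 10898) = (-175 + 114² + (-32)²) + ((-1182 + 15021) + 10898) = (-175 + 12996 + 1024) + (13839 + 10898) = 13845 + 24737 = 38582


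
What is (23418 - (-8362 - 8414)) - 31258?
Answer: 8936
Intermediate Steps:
(23418 - (-8362 - 8414)) - 31258 = (23418 - 1*(-16776)) - 31258 = (23418 + 16776) - 31258 = 40194 - 31258 = 8936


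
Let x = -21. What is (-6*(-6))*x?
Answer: -756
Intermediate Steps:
(-6*(-6))*x = -6*(-6)*(-21) = 36*(-21) = -756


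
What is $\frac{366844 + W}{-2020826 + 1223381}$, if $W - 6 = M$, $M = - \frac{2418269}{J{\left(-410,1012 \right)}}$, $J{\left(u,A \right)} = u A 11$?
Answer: $- \frac{62012957047}{134801284200} \approx -0.46003$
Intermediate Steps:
$J{\left(u,A \right)} = 11 A u$ ($J{\left(u,A \right)} = A u 11 = 11 A u$)
$M = \frac{2418269}{4564120}$ ($M = - \frac{2418269}{11 \cdot 1012 \left(-410\right)} = - \frac{2418269}{-4564120} = \left(-2418269\right) \left(- \frac{1}{4564120}\right) = \frac{2418269}{4564120} \approx 0.52984$)
$W = \frac{29802989}{4564120}$ ($W = 6 + \frac{2418269}{4564120} = \frac{29802989}{4564120} \approx 6.5298$)
$\frac{366844 + W}{-2020826 + 1223381} = \frac{366844 + \frac{29802989}{4564120}}{-2020826 + 1223381} = \frac{1674349840269}{4564120 \left(-797445\right)} = \frac{1674349840269}{4564120} \left(- \frac{1}{797445}\right) = - \frac{62012957047}{134801284200}$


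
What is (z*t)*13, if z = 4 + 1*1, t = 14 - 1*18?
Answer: -260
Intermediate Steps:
t = -4 (t = 14 - 18 = -4)
z = 5 (z = 4 + 1 = 5)
(z*t)*13 = (5*(-4))*13 = -20*13 = -260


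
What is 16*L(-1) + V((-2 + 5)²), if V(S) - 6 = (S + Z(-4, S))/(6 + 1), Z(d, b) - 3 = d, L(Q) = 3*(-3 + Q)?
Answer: -1294/7 ≈ -184.86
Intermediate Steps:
L(Q) = -9 + 3*Q
Z(d, b) = 3 + d
V(S) = 41/7 + S/7 (V(S) = 6 + (S + (3 - 4))/(6 + 1) = 6 + (S - 1)/7 = 6 + (-1 + S)*(⅐) = 6 + (-⅐ + S/7) = 41/7 + S/7)
16*L(-1) + V((-2 + 5)²) = 16*(-9 + 3*(-1)) + (41/7 + (-2 + 5)²/7) = 16*(-9 - 3) + (41/7 + (⅐)*3²) = 16*(-12) + (41/7 + (⅐)*9) = -192 + (41/7 + 9/7) = -192 + 50/7 = -1294/7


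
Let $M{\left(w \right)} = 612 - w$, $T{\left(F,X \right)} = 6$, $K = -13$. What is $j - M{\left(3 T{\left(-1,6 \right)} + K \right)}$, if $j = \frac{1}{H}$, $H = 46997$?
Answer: $- \frac{28527178}{46997} \approx -607.0$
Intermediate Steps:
$j = \frac{1}{46997} \approx 2.1278 \cdot 10^{-5}$
$j - M{\left(3 T{\left(-1,6 \right)} + K \right)} = \frac{1}{46997} - \left(612 - \left(3 \cdot 6 - 13\right)\right) = \frac{1}{46997} - \left(612 - \left(18 - 13\right)\right) = \frac{1}{46997} - \left(612 - 5\right) = \frac{1}{46997} - 607 = - \frac{28527178}{46997}$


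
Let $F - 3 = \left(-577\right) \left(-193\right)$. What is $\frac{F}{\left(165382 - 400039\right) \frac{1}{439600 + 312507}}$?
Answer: $- \frac{83757643948}{234657} \approx -3.5694 \cdot 10^{5}$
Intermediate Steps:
$F = 111364$ ($F = 3 - -111361 = 3 + 111361 = 111364$)
$\frac{F}{\left(165382 - 400039\right) \frac{1}{439600 + 312507}} = \frac{111364}{\left(165382 - 400039\right) \frac{1}{439600 + 312507}} = \frac{111364}{\left(-234657\right) \frac{1}{752107}} = \frac{111364}{- \frac{234657}{752107}} = 111364 \left(- \frac{752107}{234657}\right) = - \frac{83757643948}{234657}$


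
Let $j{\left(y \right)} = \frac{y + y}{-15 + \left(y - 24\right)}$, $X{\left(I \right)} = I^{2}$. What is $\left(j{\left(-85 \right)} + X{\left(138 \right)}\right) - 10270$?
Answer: $\frac{544073}{62} \approx 8775.4$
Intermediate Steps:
$j{\left(y \right)} = \frac{2 y}{-39 + y}$ ($j{\left(y \right)} = \frac{2 y}{-15 + \left(-24 + y\right)} = \frac{2 y}{-39 + y}$)
$\left(j{\left(-85 \right)} + X{\left(138 \right)}\right) - 10270 = \left(2 \left(-85\right) \frac{1}{-39 - 85} + 138^{2}\right) - 10270 = \left(2 \left(-85\right) \frac{1}{-124} + 19044\right) - 10270 = \left(2 \left(-85\right) \left(- \frac{1}{124}\right) + 19044\right) - 10270 = \left(\frac{85}{62} + 19044\right) - 10270 = \frac{1180813}{62} - 10270 = \frac{544073}{62}$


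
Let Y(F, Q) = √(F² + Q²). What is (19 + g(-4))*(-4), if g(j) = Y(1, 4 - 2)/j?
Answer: -76 + √5 ≈ -73.764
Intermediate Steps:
g(j) = √5/j (g(j) = √(1² + (4 - 2)²)/j = √(1 + 2²)/j = √(1 + 4)/j = √5/j)
(19 + g(-4))*(-4) = (19 + √5/(-4))*(-4) = (19 + √5*(-¼))*(-4) = (19 - √5/4)*(-4) = -76 + √5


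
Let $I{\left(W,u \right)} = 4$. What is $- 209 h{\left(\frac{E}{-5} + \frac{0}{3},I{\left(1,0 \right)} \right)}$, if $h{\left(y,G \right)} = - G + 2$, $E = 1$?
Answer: $418$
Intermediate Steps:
$h{\left(y,G \right)} = 2 - G$
$- 209 h{\left(\frac{E}{-5} + \frac{0}{3},I{\left(1,0 \right)} \right)} = - 209 \left(2 - 4\right) = \left(-209\right) \left(-2\right) = 418$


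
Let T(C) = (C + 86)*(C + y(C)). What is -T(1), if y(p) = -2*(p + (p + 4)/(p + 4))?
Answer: 261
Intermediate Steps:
y(p) = -2 - 2*p (y(p) = -2*(p + (4 + p)/(4 + p)) = -2*(p + 1) = -2*(1 + p) = -2 - 2*p)
T(C) = (-2 - C)*(86 + C) (T(C) = (C + 86)*(C + (-2 - 2*C)) = (86 + C)*(-2 - C) = (-2 - C)*(86 + C))
-T(1) = -(-172 - 1*1² - 88*1) = -(-172 - 1*1 - 88) = -(-172 - 1 - 88) = -1*(-261) = 261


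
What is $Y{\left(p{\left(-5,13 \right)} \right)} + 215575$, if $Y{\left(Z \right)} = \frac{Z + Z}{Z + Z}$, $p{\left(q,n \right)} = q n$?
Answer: $215576$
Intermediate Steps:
$p{\left(q,n \right)} = n q$
$Y{\left(Z \right)} = 1$ ($Y{\left(Z \right)} = \frac{2 Z}{2 Z} = 2 Z \frac{1}{2 Z} = 1$)
$Y{\left(p{\left(-5,13 \right)} \right)} + 215575 = 1 + 215575 = 215576$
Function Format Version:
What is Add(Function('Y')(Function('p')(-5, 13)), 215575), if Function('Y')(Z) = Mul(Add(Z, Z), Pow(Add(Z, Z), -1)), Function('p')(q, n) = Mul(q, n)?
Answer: 215576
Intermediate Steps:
Function('p')(q, n) = Mul(n, q)
Function('Y')(Z) = 1 (Function('Y')(Z) = Mul(Mul(2, Z), Pow(Mul(2, Z), -1)) = Mul(Mul(2, Z), Mul(Rational(1, 2), Pow(Z, -1))) = 1)
Add(Function('Y')(Function('p')(-5, 13)), 215575) = Add(1, 215575) = 215576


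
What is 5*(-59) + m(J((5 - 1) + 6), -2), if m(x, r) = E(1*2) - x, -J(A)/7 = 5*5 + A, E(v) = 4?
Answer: -46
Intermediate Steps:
J(A) = -175 - 7*A (J(A) = -7*(5*5 + A) = -7*(25 + A) = -175 - 7*A)
m(x, r) = 4 - x
5*(-59) + m(J((5 - 1) + 6), -2) = 5*(-59) + (4 - (-175 - 7*((5 - 1) + 6))) = -295 + (4 - (-175 - 7*(4 + 6))) = -295 + (4 - (-175 - 7*10)) = -295 + (4 - (-175 - 70)) = -295 + (4 - 1*(-245)) = -295 + (4 + 245) = -295 + 249 = -46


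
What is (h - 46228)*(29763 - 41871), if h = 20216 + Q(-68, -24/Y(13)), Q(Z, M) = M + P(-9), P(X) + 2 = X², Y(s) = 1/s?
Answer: 317774460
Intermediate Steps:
P(X) = -2 + X²
Q(Z, M) = 79 + M (Q(Z, M) = M + (-2 + (-9)²) = M + (-2 + 81) = M + 79 = 79 + M)
h = 19983 (h = 20216 + (79 - 24/(1/13)) = 20216 + (79 - 24/1/13) = 20216 + (79 - 24*13) = 20216 + (79 - 312) = 20216 - 233 = 19983)
(h - 46228)*(29763 - 41871) = (19983 - 46228)*(29763 - 41871) = -26245*(-12108) = 317774460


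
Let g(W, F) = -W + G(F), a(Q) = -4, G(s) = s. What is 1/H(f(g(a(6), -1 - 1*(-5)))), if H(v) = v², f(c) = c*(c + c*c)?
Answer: 1/331776 ≈ 3.0141e-6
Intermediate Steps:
g(W, F) = F - W (g(W, F) = -W + F = F - W)
f(c) = c*(c + c²)
1/H(f(g(a(6), -1 - 1*(-5)))) = 1/((((-1 - 1*(-5)) - 1*(-4))²*(1 + ((-1 - 1*(-5)) - 1*(-4))))²) = 1/((((-1 + 5) + 4)²*(1 + ((-1 + 5) + 4)))²) = 1/(((4 + 4)²*(1 + (4 + 4)))²) = 1/((8²*(1 + 8))²) = 1/((64*9)²) = 1/(576²) = 1/331776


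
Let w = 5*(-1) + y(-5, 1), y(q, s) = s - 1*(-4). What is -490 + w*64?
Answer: -490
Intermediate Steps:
y(q, s) = 4 + s (y(q, s) = s + 4 = 4 + s)
w = 0 (w = 5*(-1) + (4 + 1) = -5 + 5 = 0)
-490 + w*64 = -490 + 0*64 = -490 + 0 = -490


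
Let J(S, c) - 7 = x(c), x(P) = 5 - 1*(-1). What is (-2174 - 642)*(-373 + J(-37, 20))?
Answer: 1013760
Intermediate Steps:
x(P) = 6 (x(P) = 5 + 1 = 6)
J(S, c) = 13 (J(S, c) = 7 + 6 = 13)
(-2174 - 642)*(-373 + J(-37, 20)) = (-2174 - 642)*(-373 + 13) = -2816*(-360) = 1013760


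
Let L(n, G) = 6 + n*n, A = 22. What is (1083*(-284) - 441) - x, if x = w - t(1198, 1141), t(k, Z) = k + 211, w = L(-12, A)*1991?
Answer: -605254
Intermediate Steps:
L(n, G) = 6 + n²
w = 298650 (w = (6 + (-12)²)*1991 = (6 + 144)*1991 = 150*1991 = 298650)
t(k, Z) = 211 + k
x = 297241 (x = 298650 - (211 + 1198) = 298650 - 1*1409 = 298650 - 1409 = 297241)
(1083*(-284) - 441) - x = (1083*(-284) - 441) - 1*297241 = (-307572 - 441) - 297241 = -308013 - 297241 = -605254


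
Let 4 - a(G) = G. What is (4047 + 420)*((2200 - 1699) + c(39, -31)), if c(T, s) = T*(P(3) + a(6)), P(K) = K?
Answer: 2412180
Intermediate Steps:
a(G) = 4 - G
c(T, s) = T (c(T, s) = T*(3 + (4 - 1*6)) = T*(3 + (4 - 6)) = T*(3 - 2) = T*1 = T)
(4047 + 420)*((2200 - 1699) + c(39, -31)) = (4047 + 420)*((2200 - 1699) + 39) = 4467*(501 + 39) = 4467*540 = 2412180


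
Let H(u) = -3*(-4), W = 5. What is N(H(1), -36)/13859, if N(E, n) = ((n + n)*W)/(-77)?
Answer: 360/1067143 ≈ 0.00033735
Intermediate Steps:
H(u) = 12
N(E, n) = -10*n/77 (N(E, n) = ((n + n)*5)/(-77) = ((2*n)*5)*(-1/77) = (10*n)*(-1/77) = -10*n/77)
N(H(1), -36)/13859 = -10/77*(-36)/13859 = (360/77)*(1/13859) = 360/1067143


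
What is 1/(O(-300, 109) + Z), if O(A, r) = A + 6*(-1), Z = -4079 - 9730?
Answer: -1/14115 ≈ -7.0847e-5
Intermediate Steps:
Z = -13809
O(A, r) = -6 + A (O(A, r) = A - 6 = -6 + A)
1/(O(-300, 109) + Z) = 1/((-6 - 300) - 13809) = 1/(-306 - 13809) = 1/(-14115) = -1/14115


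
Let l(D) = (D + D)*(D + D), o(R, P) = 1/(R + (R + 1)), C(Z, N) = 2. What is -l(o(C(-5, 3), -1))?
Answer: -4/25 ≈ -0.16000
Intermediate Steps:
o(R, P) = 1/(1 + 2*R) (o(R, P) = 1/(R + (1 + R)) = 1/(1 + 2*R))
l(D) = 4*D² (l(D) = (2*D)*(2*D) = 4*D²)
-l(o(C(-5, 3), -1)) = -4*(1/(1 + 2*2))² = -4*(1/(1 + 4))² = -4*(1/5)² = -4*(⅕)² = -4/25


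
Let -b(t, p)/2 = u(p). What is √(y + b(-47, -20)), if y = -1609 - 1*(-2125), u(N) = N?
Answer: 2*√139 ≈ 23.580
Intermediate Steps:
b(t, p) = -2*p
y = 516 (y = -1609 + 2125 = 516)
√(y + b(-47, -20)) = √(516 - 2*(-20)) = √(516 + 40) = √556 = 2*√139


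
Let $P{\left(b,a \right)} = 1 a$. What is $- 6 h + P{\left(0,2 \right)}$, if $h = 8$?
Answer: $-46$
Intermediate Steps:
$P{\left(b,a \right)} = a$
$- 6 h + P{\left(0,2 \right)} = \left(-6\right) 8 + 2 = -48 + 2 = -46$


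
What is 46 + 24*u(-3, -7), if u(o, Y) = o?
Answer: -26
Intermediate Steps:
46 + 24*u(-3, -7) = 46 + 24*(-3) = 46 - 72 = -26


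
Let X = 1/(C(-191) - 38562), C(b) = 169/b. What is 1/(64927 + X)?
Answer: 7365511/478220532506 ≈ 1.5402e-5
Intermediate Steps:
X = -191/7365511 (X = 1/(169/(-191) - 38562) = 1/(169*(-1/191) - 38562) = 1/(-169/191 - 38562) = 1/(-7365511/191) = -191/7365511 ≈ -2.5932e-5)
1/(64927 + X) = 1/(64927 - 191/7365511) = 1/(478220532506/7365511) = 7365511/478220532506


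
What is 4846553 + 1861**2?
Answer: 8309874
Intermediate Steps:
4846553 + 1861**2 = 4846553 + 3463321 = 8309874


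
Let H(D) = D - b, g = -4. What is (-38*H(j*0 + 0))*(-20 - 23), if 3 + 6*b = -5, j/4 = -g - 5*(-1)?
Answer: 6536/3 ≈ 2178.7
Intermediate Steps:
j = 36 (j = 4*(-1*(-4) - 5*(-1)) = 4*(4 + 5) = 4*9 = 36)
b = -4/3 (b = -½ + (⅙)*(-5) = -½ - ⅚ = -4/3 ≈ -1.3333)
H(D) = 4/3 + D (H(D) = D - 1*(-4/3) = D + 4/3 = 4/3 + D)
(-38*H(j*0 + 0))*(-20 - 23) = (-38*(4/3 + (36*0 + 0)))*(-20 - 23) = -38*(4/3 + (0 + 0))*(-43) = -38*(4/3 + 0)*(-43) = -38*4/3*(-43) = -152/3*(-43) = 6536/3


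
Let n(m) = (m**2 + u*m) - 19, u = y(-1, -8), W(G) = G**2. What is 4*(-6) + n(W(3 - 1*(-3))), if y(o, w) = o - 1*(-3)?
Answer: 1325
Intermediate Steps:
y(o, w) = 3 + o (y(o, w) = o + 3 = 3 + o)
u = 2 (u = 3 - 1 = 2)
n(m) = -19 + m**2 + 2*m (n(m) = (m**2 + 2*m) - 19 = -19 + m**2 + 2*m)
4*(-6) + n(W(3 - 1*(-3))) = 4*(-6) + (-19 + ((3 - 1*(-3))**2)**2 + 2*(3 - 1*(-3))**2) = -24 + (-19 + ((3 + 3)**2)**2 + 2*(3 + 3)**2) = -24 + (-19 + (6**2)**2 + 2*6**2) = -24 + (-19 + 36**2 + 2*36) = -24 + (-19 + 1296 + 72) = -24 + 1349 = 1325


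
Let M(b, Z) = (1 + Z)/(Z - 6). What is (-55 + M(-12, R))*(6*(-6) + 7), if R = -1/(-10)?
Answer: 94424/59 ≈ 1600.4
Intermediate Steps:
R = ⅒ (R = -1*(-⅒) = ⅒ ≈ 0.10000)
M(b, Z) = (1 + Z)/(-6 + Z)
(-55 + M(-12, R))*(6*(-6) + 7) = (-55 + (1 + ⅒)/(-6 + ⅒))*(6*(-6) + 7) = (-55 + (11/10)/(-59/10))*(-36 + 7) = (-55 - 10/59*11/10)*(-29) = (-55 - 11/59)*(-29) = -3256/59*(-29) = 94424/59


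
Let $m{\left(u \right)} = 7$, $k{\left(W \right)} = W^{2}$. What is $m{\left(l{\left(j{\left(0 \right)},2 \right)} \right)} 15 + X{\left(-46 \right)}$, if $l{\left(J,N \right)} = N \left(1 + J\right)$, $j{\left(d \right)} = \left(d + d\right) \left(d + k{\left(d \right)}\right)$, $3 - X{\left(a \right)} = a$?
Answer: $154$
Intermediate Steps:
$X{\left(a \right)} = 3 - a$
$j{\left(d \right)} = 2 d \left(d + d^{2}\right)$ ($j{\left(d \right)} = \left(d + d\right) \left(d + d^{2}\right) = 2 d \left(d + d^{2}\right)$)
$m{\left(l{\left(j{\left(0 \right)},2 \right)} \right)} 15 + X{\left(-46 \right)} = 7 \cdot 15 + \left(3 - -46\right) = 105 + \left(3 + 46\right) = 105 + 49 = 154$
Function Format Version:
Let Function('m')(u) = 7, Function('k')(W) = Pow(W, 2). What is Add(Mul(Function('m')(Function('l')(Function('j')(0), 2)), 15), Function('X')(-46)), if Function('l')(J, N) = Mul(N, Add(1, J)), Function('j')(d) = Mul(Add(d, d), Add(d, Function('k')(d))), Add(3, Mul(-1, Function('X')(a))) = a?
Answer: 154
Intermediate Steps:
Function('X')(a) = Add(3, Mul(-1, a))
Function('j')(d) = Mul(2, d, Add(d, Pow(d, 2))) (Function('j')(d) = Mul(Add(d, d), Add(d, Pow(d, 2))) = Mul(Mul(2, d), Add(d, Pow(d, 2))) = Mul(2, d, Add(d, Pow(d, 2))))
Add(Mul(Function('m')(Function('l')(Function('j')(0), 2)), 15), Function('X')(-46)) = Add(Mul(7, 15), Add(3, Mul(-1, -46))) = Add(105, Add(3, 46)) = Add(105, 49) = 154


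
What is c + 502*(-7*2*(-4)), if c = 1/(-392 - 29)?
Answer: 11835151/421 ≈ 28112.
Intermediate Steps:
c = -1/421 (c = 1/(-421) = -1/421 ≈ -0.0023753)
c + 502*(-7*2*(-4)) = -1/421 + 502*(-7*2*(-4)) = -1/421 + 502*(-14*(-4)) = -1/421 + 502*56 = -1/421 + 28112 = 11835151/421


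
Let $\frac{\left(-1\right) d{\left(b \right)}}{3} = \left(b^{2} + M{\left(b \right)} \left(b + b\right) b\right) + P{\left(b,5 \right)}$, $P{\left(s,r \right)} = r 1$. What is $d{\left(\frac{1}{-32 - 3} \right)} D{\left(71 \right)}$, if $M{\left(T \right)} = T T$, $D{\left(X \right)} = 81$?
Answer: $- \frac{1823557536}{1500625} \approx -1215.2$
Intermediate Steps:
$P{\left(s,r \right)} = r$
$M{\left(T \right)} = T^{2}$
$d{\left(b \right)} = -15 - 6 b^{4} - 3 b^{2}$ ($d{\left(b \right)} = - 3 \left(\left(b^{2} + b^{2} \left(b + b\right) b\right) + 5\right) = - 3 \left(\left(b^{2} + b^{2} \cdot 2 b b\right) + 5\right) = - 3 \left(\left(b^{2} + 2 b^{3} b\right) + 5\right) = - 3 \left(\left(b^{2} + 2 b^{4}\right) + 5\right) = - 3 \left(5 + b^{2} + 2 b^{4}\right) = -15 - 6 b^{4} - 3 b^{2}$)
$d{\left(\frac{1}{-32 - 3} \right)} D{\left(71 \right)} = \left(-15 - 6 \left(\frac{1}{-32 - 3}\right)^{4} - 3 \left(\frac{1}{-32 - 3}\right)^{2}\right) 81 = \left(-15 - 6 \left(\frac{1}{-35}\right)^{4} - 3 \left(\frac{1}{-35}\right)^{2}\right) 81 = \left(-15 - 6 \left(- \frac{1}{35}\right)^{4} - 3 \left(- \frac{1}{35}\right)^{2}\right) 81 = \left(-15 - \frac{6}{1500625} - \frac{3}{1225}\right) 81 = \left(- \frac{22513056}{1500625}\right) 81 = - \frac{1823557536}{1500625}$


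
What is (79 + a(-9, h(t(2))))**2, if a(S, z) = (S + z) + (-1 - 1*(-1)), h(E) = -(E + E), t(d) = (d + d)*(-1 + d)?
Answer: 3844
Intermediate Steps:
t(d) = 2*d*(-1 + d) (t(d) = (2*d)*(-1 + d) = 2*d*(-1 + d))
h(E) = -2*E
a(S, z) = S + z (a(S, z) = (S + z) + (-1 + 1) = (S + z) + 0 = S + z)
(79 + a(-9, h(t(2))))**2 = (79 + (-9 - 4*2*(-1 + 2)))**2 = (79 + (-9 - 4*2))**2 = (79 + (-9 - 2*4))**2 = (79 + (-9 - 8))**2 = (79 - 17)**2 = 62**2 = 3844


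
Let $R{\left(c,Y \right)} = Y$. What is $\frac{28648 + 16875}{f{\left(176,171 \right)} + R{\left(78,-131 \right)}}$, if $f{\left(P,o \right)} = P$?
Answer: $\frac{45523}{45} \approx 1011.6$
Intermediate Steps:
$\frac{28648 + 16875}{f{\left(176,171 \right)} + R{\left(78,-131 \right)}} = \frac{28648 + 16875}{176 - 131} = \frac{45523}{45}$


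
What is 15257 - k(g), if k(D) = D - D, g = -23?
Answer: 15257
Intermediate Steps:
k(D) = 0
15257 - k(g) = 15257 - 1*0 = 15257 + 0 = 15257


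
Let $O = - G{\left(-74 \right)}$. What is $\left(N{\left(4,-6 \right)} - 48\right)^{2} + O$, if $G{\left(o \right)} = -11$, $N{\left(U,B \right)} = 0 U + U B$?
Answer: $5195$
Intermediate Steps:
$N{\left(U,B \right)} = B U$ ($N{\left(U,B \right)} = 0 + B U = B U$)
$O = 11$ ($O = \left(-1\right) \left(-11\right) = 11$)
$\left(N{\left(4,-6 \right)} - 48\right)^{2} + O = \left(\left(-6\right) 4 - 48\right)^{2} + 11 = \left(-24 - 48\right)^{2} + 11 = \left(-72\right)^{2} + 11 = 5184 + 11 = 5195$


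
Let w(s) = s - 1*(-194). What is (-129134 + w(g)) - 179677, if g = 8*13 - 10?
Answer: -308523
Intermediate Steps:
g = 94 (g = 104 - 10 = 94)
w(s) = 194 + s (w(s) = s + 194 = 194 + s)
(-129134 + w(g)) - 179677 = (-129134 + (194 + 94)) - 179677 = (-129134 + 288) - 179677 = -128846 - 179677 = -308523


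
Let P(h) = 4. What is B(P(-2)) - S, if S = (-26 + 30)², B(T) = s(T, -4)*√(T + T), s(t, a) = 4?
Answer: -16 + 8*√2 ≈ -4.6863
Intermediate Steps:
B(T) = 4*√2*√T (B(T) = 4*√(T + T) = 4*√(2*T) = 4*(√2*√T) = 4*√2*√T)
S = 16 (S = 4² = 16)
B(P(-2)) - S = 4*√2*√4 - 1*16 = 4*√2*2 - 16 = 8*√2 - 16 = -16 + 8*√2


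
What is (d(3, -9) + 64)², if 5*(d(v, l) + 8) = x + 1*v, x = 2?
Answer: 3249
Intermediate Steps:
d(v, l) = -38/5 + v/5 (d(v, l) = -8 + (2 + 1*v)/5 = -8 + (2 + v)/5 = -8 + (⅖ + v/5) = -38/5 + v/5)
(d(3, -9) + 64)² = ((-38/5 + (⅕)*3) + 64)² = ((-38/5 + ⅗) + 64)² = (-7 + 64)² = 57² = 3249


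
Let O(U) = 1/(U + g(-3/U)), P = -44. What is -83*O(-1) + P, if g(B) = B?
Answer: -171/2 ≈ -85.500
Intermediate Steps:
O(U) = 1/(U - 3/U)
-83*O(-1) + P = -(-83)/(-3 + (-1)²) - 44 = -(-83)/(-3 + 1) - 44 = -(-83)/(-2) - 44 = -(-83)*(-1)/2 - 44 = -83*½ - 44 = -83/2 - 44 = -171/2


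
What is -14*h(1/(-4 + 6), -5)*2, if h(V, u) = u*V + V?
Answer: 56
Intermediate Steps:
h(V, u) = V + V*u (h(V, u) = V*u + V = V + V*u)
-14*h(1/(-4 + 6), -5)*2 = -14*(1 - 5)/(-4 + 6)*2 = -14*(-4)/2*2 = -7*(-4)*2 = -14*(-2)*2 = 28*2 = 56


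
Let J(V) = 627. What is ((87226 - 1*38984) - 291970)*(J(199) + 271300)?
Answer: -66276223856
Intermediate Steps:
((87226 - 1*38984) - 291970)*(J(199) + 271300) = ((87226 - 1*38984) - 291970)*(627 + 271300) = ((87226 - 38984) - 291970)*271927 = (48242 - 291970)*271927 = -243728*271927 = -66276223856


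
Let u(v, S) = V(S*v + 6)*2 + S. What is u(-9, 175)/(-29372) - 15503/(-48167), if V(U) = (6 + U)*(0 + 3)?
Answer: 128376431/202108732 ≈ 0.63519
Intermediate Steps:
V(U) = 18 + 3*U (V(U) = (6 + U)*3 = 18 + 3*U)
u(v, S) = 72 + S + 6*S*v (u(v, S) = (18 + 3*(S*v + 6))*2 + S = (18 + 3*(6 + S*v))*2 + S = (18 + (18 + 3*S*v))*2 + S = (36 + 3*S*v)*2 + S = (72 + 6*S*v) + S = 72 + S + 6*S*v)
u(-9, 175)/(-29372) - 15503/(-48167) = (72 + 175 + 6*175*(-9))/(-29372) - 15503/(-48167) = (72 + 175 - 9450)*(-1/29372) - 15503*(-1/48167) = -9203*(-1/29372) + 15503/48167 = 9203/29372 + 15503/48167 = 128376431/202108732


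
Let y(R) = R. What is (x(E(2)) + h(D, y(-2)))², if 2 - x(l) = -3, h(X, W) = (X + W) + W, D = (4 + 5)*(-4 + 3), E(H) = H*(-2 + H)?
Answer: 64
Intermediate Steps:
D = -9 (D = 9*(-1) = -9)
h(X, W) = X + 2*W (h(X, W) = (W + X) + W = X + 2*W)
x(l) = 5 (x(l) = 2 - 1*(-3) = 2 + 3 = 5)
(x(E(2)) + h(D, y(-2)))² = (5 + (-9 + 2*(-2)))² = (5 + (-9 - 4))² = (5 - 13)² = (-8)² = 64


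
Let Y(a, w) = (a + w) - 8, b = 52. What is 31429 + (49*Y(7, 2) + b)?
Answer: 31530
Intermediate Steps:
Y(a, w) = -8 + a + w
31429 + (49*Y(7, 2) + b) = 31429 + (49*(-8 + 7 + 2) + 52) = 31429 + (49*1 + 52) = 31429 + (49 + 52) = 31429 + 101 = 31530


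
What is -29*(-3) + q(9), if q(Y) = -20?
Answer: 67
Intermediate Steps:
-29*(-3) + q(9) = -29*(-3) - 20 = 87 - 20 = 67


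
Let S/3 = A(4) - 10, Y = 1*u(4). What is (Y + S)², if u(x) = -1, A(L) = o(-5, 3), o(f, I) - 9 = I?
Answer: 25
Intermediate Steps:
o(f, I) = 9 + I
A(L) = 12 (A(L) = 9 + 3 = 12)
Y = -1 (Y = 1*(-1) = -1)
S = 6 (S = 3*(12 - 10) = 3*2 = 6)
(Y + S)² = (-1 + 6)² = 5² = 25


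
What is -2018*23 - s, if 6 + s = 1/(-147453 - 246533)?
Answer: -18284102287/393986 ≈ -46408.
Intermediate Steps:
s = -2363917/393986 (s = -6 + 1/(-147453 - 246533) = -6 + 1/(-393986) = -6 - 1/393986 = -2363917/393986 ≈ -6.0000)
-2018*23 - s = -2018*23 - 1*(-2363917/393986) = -1*46414 + 2363917/393986 = -46414 + 2363917/393986 = -18284102287/393986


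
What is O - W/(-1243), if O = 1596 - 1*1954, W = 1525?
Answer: -443469/1243 ≈ -356.77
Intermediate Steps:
O = -358 (O = 1596 - 1954 = -358)
O - W/(-1243) = -358 - 1525/(-1243) = -358 - 1525*(-1)/1243 = -358 - 1*(-1525/1243) = -358 + 1525/1243 = -443469/1243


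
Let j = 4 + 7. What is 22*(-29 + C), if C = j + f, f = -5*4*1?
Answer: -836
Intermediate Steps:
j = 11
f = -20 (f = -20*1 = -20)
C = -9 (C = 11 - 20 = -9)
22*(-29 + C) = 22*(-29 - 9) = 22*(-38) = -836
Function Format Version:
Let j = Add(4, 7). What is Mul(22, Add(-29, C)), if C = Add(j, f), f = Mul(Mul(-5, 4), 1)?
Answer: -836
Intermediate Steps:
j = 11
f = -20 (f = Mul(-20, 1) = -20)
C = -9 (C = Add(11, -20) = -9)
Mul(22, Add(-29, C)) = Mul(22, Add(-29, -9)) = Mul(22, -38) = -836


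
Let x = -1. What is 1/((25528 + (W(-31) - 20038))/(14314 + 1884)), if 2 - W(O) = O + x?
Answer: 8099/2762 ≈ 2.9323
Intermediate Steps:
W(O) = 3 - O (W(O) = 2 - (O - 1) = 2 - (-1 + O) = 2 + (1 - O) = 3 - O)
1/((25528 + (W(-31) - 20038))/(14314 + 1884)) = 1/((25528 + ((3 - 1*(-31)) - 20038))/(14314 + 1884)) = 1/((25528 + ((3 + 31) - 20038))/16198) = 1/((25528 + (34 - 20038))*(1/16198)) = 1/((25528 - 20004)*(1/16198)) = 1/(5524*(1/16198)) = 1/(2762/8099) = 8099/2762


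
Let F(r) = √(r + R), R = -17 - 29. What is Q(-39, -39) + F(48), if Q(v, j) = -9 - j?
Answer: 30 + √2 ≈ 31.414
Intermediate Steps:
R = -46
F(r) = √(-46 + r) (F(r) = √(r - 46) = √(-46 + r))
Q(-39, -39) + F(48) = (-9 - 1*(-39)) + √(-46 + 48) = (-9 + 39) + √2 = 30 + √2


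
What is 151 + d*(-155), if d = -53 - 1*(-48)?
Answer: 926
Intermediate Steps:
d = -5 (d = -53 + 48 = -5)
151 + d*(-155) = 151 - 5*(-155) = 151 + 775 = 926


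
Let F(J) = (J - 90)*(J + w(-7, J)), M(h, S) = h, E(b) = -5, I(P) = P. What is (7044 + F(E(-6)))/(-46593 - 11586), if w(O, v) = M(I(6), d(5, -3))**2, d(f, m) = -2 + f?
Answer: -4099/58179 ≈ -0.070455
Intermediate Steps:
w(O, v) = 36 (w(O, v) = 6**2 = 36)
F(J) = (-90 + J)*(36 + J) (F(J) = (J - 90)*(J + 36) = (-90 + J)*(36 + J))
(7044 + F(E(-6)))/(-46593 - 11586) = (7044 + (-3240 + (-5)**2 - 54*(-5)))/(-46593 - 11586) = (7044 + (-3240 + 25 + 270))/(-58179) = (7044 - 2945)*(-1/58179) = 4099*(-1/58179) = -4099/58179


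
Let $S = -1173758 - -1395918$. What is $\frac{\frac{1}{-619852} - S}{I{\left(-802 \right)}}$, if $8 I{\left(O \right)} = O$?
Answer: $\frac{137706320321}{62140163} \approx 2216.1$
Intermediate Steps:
$I{\left(O \right)} = \frac{O}{8}$
$S = 222160$ ($S = -1173758 + 1395918 = 222160$)
$\frac{\frac{1}{-619852} - S}{I{\left(-802 \right)}} = \frac{\frac{1}{-619852} - 222160}{\frac{1}{8} \left(-802\right)} = \frac{- \frac{1}{619852} - 222160}{- \frac{401}{4}} = \left(- \frac{137706320321}{619852}\right) \left(- \frac{4}{401}\right) = \frac{137706320321}{62140163}$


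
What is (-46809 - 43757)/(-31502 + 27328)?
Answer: 45283/2087 ≈ 21.698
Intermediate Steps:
(-46809 - 43757)/(-31502 + 27328) = -90566/(-4174) = -90566*(-1/4174) = 45283/2087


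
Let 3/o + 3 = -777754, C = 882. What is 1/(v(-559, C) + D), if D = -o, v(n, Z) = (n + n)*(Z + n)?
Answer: -777757/280858941295 ≈ -2.7692e-6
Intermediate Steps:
o = -3/777757 (o = 3/(-3 - 777754) = 3/(-777757) = 3*(-1/777757) = -3/777757 ≈ -3.8572e-6)
v(n, Z) = 2*n*(Z + n) (v(n, Z) = (2*n)*(Z + n) = 2*n*(Z + n))
D = 3/777757 (D = -1*(-3/777757) = 3/777757 ≈ 3.8572e-6)
1/(v(-559, C) + D) = 1/(2*(-559)*(882 - 559) + 3/777757) = 1/(2*(-559)*323 + 3/777757) = 1/(-361114 + 3/777757) = 1/(-280858941295/777757) = -777757/280858941295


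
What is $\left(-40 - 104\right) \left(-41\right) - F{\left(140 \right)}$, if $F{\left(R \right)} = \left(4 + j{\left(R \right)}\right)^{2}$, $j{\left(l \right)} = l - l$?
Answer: $5888$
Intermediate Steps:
$j{\left(l \right)} = 0$
$F{\left(R \right)} = 16$ ($F{\left(R \right)} = \left(4 + 0\right)^{2} = 4^{2} = 16$)
$\left(-40 - 104\right) \left(-41\right) - F{\left(140 \right)} = \left(-40 - 104\right) \left(-41\right) - 16 = \left(-144\right) \left(-41\right) - 16 = 5904 - 16 = 5888$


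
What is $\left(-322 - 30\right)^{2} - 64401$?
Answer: $59503$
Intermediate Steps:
$\left(-322 - 30\right)^{2} - 64401 = \left(-352\right)^{2} - 64401 = 123904 - 64401 = 59503$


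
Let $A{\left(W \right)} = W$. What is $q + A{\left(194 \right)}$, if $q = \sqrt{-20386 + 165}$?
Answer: $194 + i \sqrt{20221} \approx 194.0 + 142.2 i$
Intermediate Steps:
$q = i \sqrt{20221}$ ($q = \sqrt{-20221} = i \sqrt{20221} \approx 142.2 i$)
$q + A{\left(194 \right)} = i \sqrt{20221} + 194 = 194 + i \sqrt{20221}$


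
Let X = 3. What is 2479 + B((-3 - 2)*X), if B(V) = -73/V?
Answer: 37258/15 ≈ 2483.9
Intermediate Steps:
2479 + B((-3 - 2)*X) = 2479 - 73*1/(3*(-3 - 2)) = 2479 - 73/((-5*3)) = 2479 - 73/(-15) = 2479 - 73*(-1/15) = 2479 + 73/15 = 37258/15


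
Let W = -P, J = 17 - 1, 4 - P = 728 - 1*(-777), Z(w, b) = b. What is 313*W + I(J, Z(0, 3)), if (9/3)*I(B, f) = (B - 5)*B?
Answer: 1409615/3 ≈ 4.6987e+5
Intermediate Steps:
P = -1501 (P = 4 - (728 - 1*(-777)) = 4 - (728 + 777) = 4 - 1*1505 = 4 - 1505 = -1501)
J = 16
I(B, f) = B*(-5 + B)/3 (I(B, f) = ((B - 5)*B)/3 = ((-5 + B)*B)/3 = (B*(-5 + B))/3 = B*(-5 + B)/3)
W = 1501 (W = -1*(-1501) = 1501)
313*W + I(J, Z(0, 3)) = 313*1501 + (⅓)*16*(-5 + 16) = 469813 + (⅓)*16*11 = 469813 + 176/3 = 1409615/3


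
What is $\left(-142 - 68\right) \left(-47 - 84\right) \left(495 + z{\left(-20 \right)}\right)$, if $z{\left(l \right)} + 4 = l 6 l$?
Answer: $79531410$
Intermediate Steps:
$z{\left(l \right)} = -4 + 6 l^{2}$ ($z{\left(l \right)} = -4 + l 6 l = -4 + 6 l l = -4 + 6 l^{2}$)
$\left(-142 - 68\right) \left(-47 - 84\right) \left(495 + z{\left(-20 \right)}\right) = \left(-142 - 68\right) \left(-47 - 84\right) \left(495 - \left(4 - 6 \left(-20\right)^{2}\right)\right) = \left(-210\right) \left(-131\right) \left(495 + \left(-4 + 6 \cdot 400\right)\right) = 27510 \left(495 + \left(-4 + 2400\right)\right) = 27510 \left(495 + 2396\right) = 27510 \cdot 2891 = 79531410$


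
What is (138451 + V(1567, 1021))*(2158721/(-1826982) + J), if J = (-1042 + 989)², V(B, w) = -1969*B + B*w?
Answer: -6910219455990605/1826982 ≈ -3.7823e+9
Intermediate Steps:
J = 2809 (J = (-53)² = 2809)
(138451 + V(1567, 1021))*(2158721/(-1826982) + J) = (138451 + 1567*(-1969 + 1021))*(2158721/(-1826982) + 2809) = (138451 + 1567*(-948))*(2158721*(-1/1826982) + 2809) = (138451 - 1485516)*(-2158721/1826982 + 2809) = -1347065*5129833717/1826982 = -6910219455990605/1826982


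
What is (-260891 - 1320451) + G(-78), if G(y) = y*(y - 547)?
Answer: -1532592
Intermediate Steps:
G(y) = y*(-547 + y)
(-260891 - 1320451) + G(-78) = (-260891 - 1320451) - 78*(-547 - 78) = -1581342 - 78*(-625) = -1581342 + 48750 = -1532592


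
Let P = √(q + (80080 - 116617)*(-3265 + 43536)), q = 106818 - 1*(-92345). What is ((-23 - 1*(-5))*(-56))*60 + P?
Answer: 60480 + 2*I*√367795591 ≈ 60480.0 + 38356.0*I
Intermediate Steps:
q = 199163 (q = 106818 + 92345 = 199163)
P = 2*I*√367795591 (P = √(199163 + (80080 - 116617)*(-3265 + 43536)) = √(199163 - 36537*40271) = √(199163 - 1471381527) = √(-1471182364) = 2*I*√367795591 ≈ 38356.0*I)
((-23 - 1*(-5))*(-56))*60 + P = ((-23 - 1*(-5))*(-56))*60 + 2*I*√367795591 = ((-23 + 5)*(-56))*60 + 2*I*√367795591 = -18*(-56)*60 + 2*I*√367795591 = 1008*60 + 2*I*√367795591 = 60480 + 2*I*√367795591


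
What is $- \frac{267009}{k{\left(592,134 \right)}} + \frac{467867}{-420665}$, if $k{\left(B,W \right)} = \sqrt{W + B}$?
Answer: $- \frac{467867}{420665} - \frac{89003 \sqrt{6}}{22} \approx -9910.8$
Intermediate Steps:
$k{\left(B,W \right)} = \sqrt{B + W}$
$- \frac{267009}{k{\left(592,134 \right)}} + \frac{467867}{-420665} = - \frac{267009}{\sqrt{592 + 134}} + \frac{467867}{-420665} = - \frac{267009}{\sqrt{726}} + 467867 \left(- \frac{1}{420665}\right) = - \frac{267009}{11 \sqrt{6}} - \frac{467867}{420665} = - 267009 \frac{\sqrt{6}}{66} - \frac{467867}{420665} = - \frac{89003 \sqrt{6}}{22} - \frac{467867}{420665} = - \frac{467867}{420665} - \frac{89003 \sqrt{6}}{22}$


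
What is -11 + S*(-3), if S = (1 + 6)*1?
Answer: -32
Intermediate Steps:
S = 7 (S = 7*1 = 7)
-11 + S*(-3) = -11 + 7*(-3) = -11 - 21 = -32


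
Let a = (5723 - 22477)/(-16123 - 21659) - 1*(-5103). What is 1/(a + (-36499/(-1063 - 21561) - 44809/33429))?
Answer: 4762406591712/24305972161080535 ≈ 0.00019594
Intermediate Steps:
a = 96409150/18891 (a = -16754/(-37782) + 5103 = -16754*(-1/37782) + 5103 = 8377/18891 + 5103 = 96409150/18891 ≈ 5103.4)
1/(a + (-36499/(-1063 - 21561) - 44809/33429)) = 1/(96409150/18891 + (-36499/(-1063 - 21561) - 44809/33429)) = 1/(96409150/18891 + (-36499/(-22624) - 44809*1/33429)) = 1/(96409150/18891 + (-36499*(-1/22624) - 44809/33429)) = 1/(96409150/18891 + (36499/22624 - 44809/33429)) = 1/(96409150/18891 + 206366255/756297696) = 1/(24305972161080535/4762406591712) = 4762406591712/24305972161080535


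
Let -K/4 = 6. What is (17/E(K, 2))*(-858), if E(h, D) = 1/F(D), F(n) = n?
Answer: -29172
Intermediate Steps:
K = -24 (K = -4*6 = -24)
E(h, D) = 1/D
(17/E(K, 2))*(-858) = (17/(1/2))*(-858) = (17*2)*(-858) = 34*(-858) = -29172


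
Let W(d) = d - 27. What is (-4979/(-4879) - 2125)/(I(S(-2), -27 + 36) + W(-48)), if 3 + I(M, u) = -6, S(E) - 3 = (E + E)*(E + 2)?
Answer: 2590724/102459 ≈ 25.285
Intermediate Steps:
S(E) = 3 + 2*E*(2 + E) (S(E) = 3 + (E + E)*(E + 2) = 3 + (2*E)*(2 + E) = 3 + 2*E*(2 + E))
I(M, u) = -9 (I(M, u) = -3 - 6 = -9)
W(d) = -27 + d
(-4979/(-4879) - 2125)/(I(S(-2), -27 + 36) + W(-48)) = (-4979/(-4879) - 2125)/(-9 + (-27 - 48)) = (-4979*(-1/4879) - 2125)/(-9 - 75) = (4979/4879 - 2125)/(-84) = -10362896/4879*(-1/84) = 2590724/102459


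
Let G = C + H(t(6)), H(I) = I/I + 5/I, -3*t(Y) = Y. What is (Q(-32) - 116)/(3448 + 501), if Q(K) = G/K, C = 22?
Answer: -7465/252736 ≈ -0.029537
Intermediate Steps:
t(Y) = -Y/3
H(I) = 1 + 5/I
G = 41/2 (G = 22 + (5 - ⅓*6)/((-⅓*6)) = 22 + (5 - 2)/(-2) = 22 - ½*3 = 22 - 3/2 = 41/2 ≈ 20.500)
Q(K) = 41/(2*K)
(Q(-32) - 116)/(3448 + 501) = ((41/2)/(-32) - 116)/(3448 + 501) = ((41/2)*(-1/32) - 116)/3949 = (-41/64 - 116)*(1/3949) = -7465/64*1/3949 = -7465/252736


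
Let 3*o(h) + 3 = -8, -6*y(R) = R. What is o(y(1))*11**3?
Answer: -14641/3 ≈ -4880.3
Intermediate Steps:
y(R) = -R/6
o(h) = -11/3 (o(h) = -1 + (1/3)*(-8) = -1 - 8/3 = -11/3)
o(y(1))*11**3 = -11/3*11**3 = -11/3*1331 = -14641/3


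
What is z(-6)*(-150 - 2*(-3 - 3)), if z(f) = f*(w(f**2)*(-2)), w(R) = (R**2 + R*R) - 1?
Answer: -4290696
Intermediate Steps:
w(R) = -1 + 2*R**2 (w(R) = (R**2 + R**2) - 1 = 2*R**2 - 1 = -1 + 2*R**2)
z(f) = f*(2 - 4*f**4) (z(f) = f*((-1 + 2*(f**2)**2)*(-2)) = f*((-1 + 2*f**4)*(-2)) = f*(2 - 4*f**4))
z(-6)*(-150 - 2*(-3 - 3)) = (-4*(-6)**5 + 2*(-6))*(-150 - 2*(-3 - 3)) = (-4*(-7776) - 12)*(-150 - 2*(-6)) = (31104 - 12)*(-150 + 12) = 31092*(-138) = -4290696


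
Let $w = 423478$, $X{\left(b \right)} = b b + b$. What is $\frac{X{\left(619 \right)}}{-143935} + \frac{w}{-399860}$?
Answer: $- \frac{21441157673}{5755384910} \approx -3.7254$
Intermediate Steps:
$X{\left(b \right)} = b + b^{2}$ ($X{\left(b \right)} = b^{2} + b = b + b^{2}$)
$\frac{X{\left(619 \right)}}{-143935} + \frac{w}{-399860} = \frac{619 \left(1 + 619\right)}{-143935} + \frac{423478}{-399860} = 619 \cdot 620 \left(- \frac{1}{143935}\right) + 423478 \left(- \frac{1}{399860}\right) = 383780 \left(- \frac{1}{143935}\right) - \frac{211739}{199930} = - \frac{76756}{28787} - \frac{211739}{199930} = - \frac{21441157673}{5755384910}$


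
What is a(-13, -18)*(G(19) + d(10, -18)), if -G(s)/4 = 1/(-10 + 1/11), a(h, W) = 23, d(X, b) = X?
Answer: 26082/109 ≈ 239.28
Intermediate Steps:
G(s) = 44/109 (G(s) = -4/(-10 + 1/11) = -4/(-109/11) = -4*(-11/109) = 44/109)
a(-13, -18)*(G(19) + d(10, -18)) = 23*(44/109 + 10) = 23*(1134/109) = 26082/109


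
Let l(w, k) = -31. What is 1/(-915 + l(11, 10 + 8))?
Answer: -1/946 ≈ -0.0010571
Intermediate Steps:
1/(-915 + l(11, 10 + 8)) = 1/(-915 - 31) = 1/(-946) = -1/946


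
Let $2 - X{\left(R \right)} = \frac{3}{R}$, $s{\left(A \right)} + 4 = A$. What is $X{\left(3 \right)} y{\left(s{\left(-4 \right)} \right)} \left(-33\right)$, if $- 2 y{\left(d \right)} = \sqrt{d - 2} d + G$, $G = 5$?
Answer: $\frac{165}{2} - 132 i \sqrt{10} \approx 82.5 - 417.42 i$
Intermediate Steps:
$s{\left(A \right)} = -4 + A$
$X{\left(R \right)} = 2 - \frac{3}{R}$
$y{\left(d \right)} = - \frac{5}{2} - \frac{d \sqrt{-2 + d}}{2}$ ($y{\left(d \right)} = - \frac{\sqrt{d - 2} d + 5}{2} = - \frac{\sqrt{-2 + d} d + 5}{2} = - \frac{d \sqrt{-2 + d} + 5}{2} = - \frac{5 + d \sqrt{-2 + d}}{2} = - \frac{5}{2} - \frac{d \sqrt{-2 + d}}{2}$)
$X{\left(3 \right)} y{\left(s{\left(-4 \right)} \right)} \left(-33\right) = \left(2 - \frac{3}{3}\right) \left(- \frac{5}{2} - \frac{\left(-4 - 4\right) \sqrt{-2 - 8}}{2}\right) \left(-33\right) = \left(2 - 1\right) \left(- \frac{5}{2} - - 4 \sqrt{-2 - 8}\right) \left(-33\right) = \left(2 - 1\right) \left(- \frac{5}{2} - - 4 \sqrt{-10}\right) \left(-33\right) = 1 \left(- \frac{5}{2} - - 4 i \sqrt{10}\right) \left(-33\right) = 1 \left(- \frac{5}{2} + 4 i \sqrt{10}\right) \left(-33\right) = \left(- \frac{5}{2} + 4 i \sqrt{10}\right) \left(-33\right) = \frac{165}{2} - 132 i \sqrt{10}$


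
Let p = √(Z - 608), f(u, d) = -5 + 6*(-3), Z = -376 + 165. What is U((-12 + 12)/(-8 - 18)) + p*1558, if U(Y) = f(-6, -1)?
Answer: -23 + 4674*I*√91 ≈ -23.0 + 44587.0*I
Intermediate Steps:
Z = -211
f(u, d) = -23 (f(u, d) = -5 - 18 = -23)
U(Y) = -23
p = 3*I*√91 (p = √(-211 - 608) = √(-819) = 3*I*√91 ≈ 28.618*I)
U((-12 + 12)/(-8 - 18)) + p*1558 = -23 + (3*I*√91)*1558 = -23 + 4674*I*√91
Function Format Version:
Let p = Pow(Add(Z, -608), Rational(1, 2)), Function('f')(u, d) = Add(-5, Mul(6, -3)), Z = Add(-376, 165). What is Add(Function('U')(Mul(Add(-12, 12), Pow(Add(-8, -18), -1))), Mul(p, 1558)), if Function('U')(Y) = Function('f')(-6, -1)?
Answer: Add(-23, Mul(4674, I, Pow(91, Rational(1, 2)))) ≈ Add(-23.000, Mul(44587., I))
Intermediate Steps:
Z = -211
Function('f')(u, d) = -23 (Function('f')(u, d) = Add(-5, -18) = -23)
Function('U')(Y) = -23
p = Mul(3, I, Pow(91, Rational(1, 2))) (p = Pow(Add(-211, -608), Rational(1, 2)) = Pow(-819, Rational(1, 2)) = Mul(3, I, Pow(91, Rational(1, 2))) ≈ Mul(28.618, I))
Add(Function('U')(Mul(Add(-12, 12), Pow(Add(-8, -18), -1))), Mul(p, 1558)) = Add(-23, Mul(Mul(3, I, Pow(91, Rational(1, 2))), 1558)) = Add(-23, Mul(4674, I, Pow(91, Rational(1, 2))))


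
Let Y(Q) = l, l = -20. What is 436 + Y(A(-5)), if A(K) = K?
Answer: 416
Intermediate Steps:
Y(Q) = -20
436 + Y(A(-5)) = 436 - 20 = 416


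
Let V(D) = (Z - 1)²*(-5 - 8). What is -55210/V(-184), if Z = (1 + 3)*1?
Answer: 55210/117 ≈ 471.88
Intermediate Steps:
Z = 4 (Z = 4*1 = 4)
V(D) = -117 (V(D) = (4 - 1)²*(-5 - 8) = 3²*(-13) = 9*(-13) = -117)
-55210/V(-184) = -55210/(-117) = -55210*(-1/117) = 55210/117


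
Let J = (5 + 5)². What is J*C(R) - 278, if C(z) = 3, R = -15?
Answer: 22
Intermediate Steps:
J = 100 (J = 10² = 100)
J*C(R) - 278 = 100*3 - 278 = 300 - 278 = 22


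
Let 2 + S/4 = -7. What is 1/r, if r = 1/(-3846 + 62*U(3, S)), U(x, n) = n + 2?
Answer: -5954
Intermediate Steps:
S = -36 (S = -8 + 4*(-7) = -8 - 28 = -36)
U(x, n) = 2 + n
r = -1/5954 (r = 1/(-3846 + 62*(2 - 36)) = 1/(-3846 + 62*(-34)) = 1/(-3846 - 2108) = 1/(-5954) = -1/5954 ≈ -0.00016795)
1/r = 1/(-1/5954) = -5954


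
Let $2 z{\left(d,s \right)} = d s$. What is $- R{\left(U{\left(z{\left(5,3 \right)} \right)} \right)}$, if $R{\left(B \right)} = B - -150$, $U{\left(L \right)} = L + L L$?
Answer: $- \frac{855}{4} \approx -213.75$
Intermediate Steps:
$z{\left(d,s \right)} = \frac{d s}{2}$
$U{\left(L \right)} = L + L^{2}$
$R{\left(B \right)} = 150 + B$ ($R{\left(B \right)} = B + 150 = 150 + B$)
$- R{\left(U{\left(z{\left(5,3 \right)} \right)} \right)} = - (150 + \frac{1}{2} \cdot 5 \cdot 3 \left(1 + \frac{1}{2} \cdot 5 \cdot 3\right)) = - (150 + \frac{15 \left(1 + \frac{15}{2}\right)}{2}) = - (150 + \frac{15}{2} \cdot \frac{17}{2}) = - (150 + \frac{255}{4}) = \left(-1\right) \frac{855}{4} = - \frac{855}{4}$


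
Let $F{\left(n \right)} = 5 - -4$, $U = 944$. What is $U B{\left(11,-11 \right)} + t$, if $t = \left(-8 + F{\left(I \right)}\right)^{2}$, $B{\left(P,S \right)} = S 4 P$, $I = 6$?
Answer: $-456895$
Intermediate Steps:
$F{\left(n \right)} = 9$ ($F{\left(n \right)} = 5 + 4 = 9$)
$B{\left(P,S \right)} = 4 P S$ ($B{\left(P,S \right)} = 4 S P = 4 P S$)
$t = 1$ ($t = \left(-8 + 9\right)^{2} = 1^{2} = 1$)
$U B{\left(11,-11 \right)} + t = 944 \cdot 4 \cdot 11 \left(-11\right) + 1 = 944 \left(-484\right) + 1 = -456896 + 1 = -456895$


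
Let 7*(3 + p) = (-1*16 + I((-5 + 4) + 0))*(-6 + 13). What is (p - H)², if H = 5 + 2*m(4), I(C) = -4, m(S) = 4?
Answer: 1296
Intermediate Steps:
H = 13 (H = 5 + 2*4 = 5 + 8 = 13)
p = -23 (p = -3 + ((-1*16 - 4)*(-6 + 13))/7 = -3 + ((-16 - 4)*7)/7 = -3 + (-20*7)/7 = -3 + (⅐)*(-140) = -3 - 20 = -23)
(p - H)² = (-23 - 1*13)² = (-23 - 13)² = (-36)² = 1296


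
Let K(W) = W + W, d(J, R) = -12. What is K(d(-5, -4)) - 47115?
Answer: -47139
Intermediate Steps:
K(W) = 2*W
K(d(-5, -4)) - 47115 = 2*(-12) - 47115 = -24 - 47115 = -47139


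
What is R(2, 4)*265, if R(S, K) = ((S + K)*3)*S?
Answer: 9540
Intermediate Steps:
R(S, K) = S*(3*K + 3*S) (R(S, K) = ((K + S)*3)*S = (3*K + 3*S)*S = S*(3*K + 3*S))
R(2, 4)*265 = (3*2*(4 + 2))*265 = (3*2*6)*265 = 36*265 = 9540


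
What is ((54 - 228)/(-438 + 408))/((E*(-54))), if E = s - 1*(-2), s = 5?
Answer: -29/1890 ≈ -0.015344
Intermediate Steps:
E = 7 (E = 5 - 1*(-2) = 5 + 2 = 7)
((54 - 228)/(-438 + 408))/((E*(-54))) = ((54 - 228)/(-438 + 408))/((7*(-54))) = -174/(-30)/(-378) = -174*(-1/30)*(-1/378) = (29/5)*(-1/378) = -29/1890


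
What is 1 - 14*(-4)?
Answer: 57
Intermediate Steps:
1 - 14*(-4) = 1 + 56 = 57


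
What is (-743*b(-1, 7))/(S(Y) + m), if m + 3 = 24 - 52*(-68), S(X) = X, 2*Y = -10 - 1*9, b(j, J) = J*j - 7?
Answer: 20804/7095 ≈ 2.9322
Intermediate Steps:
b(j, J) = -7 + J*j
Y = -19/2 (Y = (-10 - 1*9)/2 = (-10 - 9)/2 = (½)*(-19) = -19/2 ≈ -9.5000)
m = 3557 (m = -3 + (24 - 52*(-68)) = -3 + (24 + 3536) = -3 + 3560 = 3557)
(-743*b(-1, 7))/(S(Y) + m) = (-743*(-7 + 7*(-1)))/(-19/2 + 3557) = (-743*(-7 - 7))/(7095/2) = -743*(-14)*(2/7095) = 10402*(2/7095) = 20804/7095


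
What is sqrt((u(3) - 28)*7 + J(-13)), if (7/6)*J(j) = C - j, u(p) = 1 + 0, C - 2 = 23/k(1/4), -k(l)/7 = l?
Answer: I*sqrt(9183)/7 ≈ 13.69*I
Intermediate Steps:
k(l) = -7*l
C = -78/7 (C = 2 + 23/((-7/4)) = 2 + 23/((-7*1/4)) = 2 + 23/(-7/4) = 2 + 23*(-4/7) = 2 - 92/7 = -78/7 ≈ -11.143)
u(p) = 1
J(j) = -468/49 - 6*j/7 (J(j) = 6*(-78/7 - j)/7 = -468/49 - 6*j/7)
sqrt((u(3) - 28)*7 + J(-13)) = sqrt((1 - 28)*7 + (-468/49 - 6/7*(-13))) = sqrt(-27*7 + (-468/49 + 78/7)) = sqrt(-189 + 78/49) = sqrt(-9183/49) = I*sqrt(9183)/7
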